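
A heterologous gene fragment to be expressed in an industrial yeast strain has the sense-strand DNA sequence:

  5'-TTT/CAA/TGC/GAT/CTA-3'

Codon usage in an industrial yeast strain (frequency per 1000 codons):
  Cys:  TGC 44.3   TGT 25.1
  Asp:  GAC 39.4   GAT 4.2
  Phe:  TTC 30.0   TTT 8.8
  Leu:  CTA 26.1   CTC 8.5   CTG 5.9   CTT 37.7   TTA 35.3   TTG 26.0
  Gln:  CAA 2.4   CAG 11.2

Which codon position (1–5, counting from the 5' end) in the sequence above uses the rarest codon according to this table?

2

Codon 1 TTT (Phe): 8.8 per 1000.
Codon 2 CAA (Gln): 2.4 per 1000.
Codon 3 TGC (Cys): 44.3 per 1000.
Codon 4 GAT (Asp): 4.2 per 1000.
Codon 5 CTA (Leu): 26.1 per 1000.
Lowest frequency is 2.4 at codon 2.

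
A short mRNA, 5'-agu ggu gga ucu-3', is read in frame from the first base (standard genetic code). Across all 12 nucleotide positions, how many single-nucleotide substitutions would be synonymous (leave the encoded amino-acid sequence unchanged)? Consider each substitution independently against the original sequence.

10

Codon 1 (AGU, Ser): 1 synonymous substitution.
Codon 2 (GGU, Gly): 3 synonymous substitutions.
Codon 3 (GGA, Gly): 3 synonymous substitutions.
Codon 4 (UCU, Ser): 3 synonymous substitutions.
Total: 1 + 3 + 3 + 3 = 10.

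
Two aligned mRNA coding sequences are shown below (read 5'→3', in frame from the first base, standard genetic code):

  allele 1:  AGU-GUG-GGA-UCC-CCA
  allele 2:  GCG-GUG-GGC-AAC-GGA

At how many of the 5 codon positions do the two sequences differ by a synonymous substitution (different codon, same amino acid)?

Codon 1: AGU Ser / GCG Ala — nonsynonymous.
Codon 2: GUG Val / GUG Val — identical.
Codon 3: GGA Gly / GGC Gly — synonymous.
Codon 4: UCC Ser / AAC Asn — nonsynonymous.
Codon 5: CCA Pro / GGA Gly — nonsynonymous.
Synonymous differences: 1.

1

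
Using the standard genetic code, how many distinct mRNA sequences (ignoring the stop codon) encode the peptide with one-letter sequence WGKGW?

32

Trp: 1 codon.
Gly: 4 codons.
Lys: 2 codons.
Gly: 4 codons.
Trp: 1 codon.
1 × 4 × 2 × 4 × 1 = 32.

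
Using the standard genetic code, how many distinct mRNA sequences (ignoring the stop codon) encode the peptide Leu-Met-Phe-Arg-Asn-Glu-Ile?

Leu: 6 codons.
Met: 1 codon.
Phe: 2 codons.
Arg: 6 codons.
Asn: 2 codons.
Glu: 2 codons.
Ile: 3 codons.
6 × 1 × 2 × 6 × 2 × 2 × 3 = 864.

864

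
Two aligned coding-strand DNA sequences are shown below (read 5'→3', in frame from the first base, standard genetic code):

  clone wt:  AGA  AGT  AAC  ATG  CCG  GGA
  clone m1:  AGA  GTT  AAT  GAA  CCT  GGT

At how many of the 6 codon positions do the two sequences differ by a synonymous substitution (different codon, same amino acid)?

Codon 1: AGA Arg / AGA Arg — identical.
Codon 2: AGT Ser / GTT Val — nonsynonymous.
Codon 3: AAC Asn / AAT Asn — synonymous.
Codon 4: ATG Met / GAA Glu — nonsynonymous.
Codon 5: CCG Pro / CCT Pro — synonymous.
Codon 6: GGA Gly / GGT Gly — synonymous.
Synonymous differences: 3.

3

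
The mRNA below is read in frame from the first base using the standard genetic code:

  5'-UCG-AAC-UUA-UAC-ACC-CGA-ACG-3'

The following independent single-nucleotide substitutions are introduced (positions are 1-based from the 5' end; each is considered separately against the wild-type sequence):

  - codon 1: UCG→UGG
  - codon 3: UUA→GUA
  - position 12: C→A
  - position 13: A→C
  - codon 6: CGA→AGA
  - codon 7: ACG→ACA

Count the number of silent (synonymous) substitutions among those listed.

Codon 1: UCG (Ser) → UGG (Trp) — missense.
Codon 3: UUA (Leu) → GUA (Val) — missense.
Codon 4: UAC (Tyr) → UAA (Stop) — nonsense.
Codon 5: ACC (Thr) → CCC (Pro) — missense.
Codon 6: CGA (Arg) → AGA (Arg) — synonymous.
Codon 7: ACG (Thr) → ACA (Thr) — synonymous.
Synonymous: 2 of 6.

2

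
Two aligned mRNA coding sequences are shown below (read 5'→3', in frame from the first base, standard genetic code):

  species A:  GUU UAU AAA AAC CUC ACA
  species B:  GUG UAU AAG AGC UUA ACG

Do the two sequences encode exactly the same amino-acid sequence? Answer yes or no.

no

Codon 1: GUU Val / GUG Val — synonymous.
Codon 2: UAU Tyr / UAU Tyr — identical.
Codon 3: AAA Lys / AAG Lys — synonymous.
Codon 4: AAC Asn / AGC Ser — nonsynonymous.
Codon 5: CUC Leu / UUA Leu — synonymous.
Codon 6: ACA Thr / ACG Thr — synonymous.
Nonsynonymous differences: 1 → different protein.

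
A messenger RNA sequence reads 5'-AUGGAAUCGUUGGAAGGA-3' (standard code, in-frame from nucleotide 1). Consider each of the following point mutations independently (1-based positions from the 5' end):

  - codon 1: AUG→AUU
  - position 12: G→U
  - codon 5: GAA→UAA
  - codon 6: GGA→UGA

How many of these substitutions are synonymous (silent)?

0

Codon 1: AUG (Met) → AUU (Ile) — missense.
Codon 4: UUG (Leu) → UUU (Phe) — missense.
Codon 5: GAA (Glu) → UAA (Stop) — nonsense.
Codon 6: GGA (Gly) → UGA (Stop) — nonsense.
Synonymous: 0 of 4.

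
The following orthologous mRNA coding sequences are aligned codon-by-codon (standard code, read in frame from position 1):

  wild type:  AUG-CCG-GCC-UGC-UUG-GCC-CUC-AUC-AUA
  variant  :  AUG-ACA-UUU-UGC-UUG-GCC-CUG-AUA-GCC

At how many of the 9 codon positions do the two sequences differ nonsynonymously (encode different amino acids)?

Codon 1: AUG Met / AUG Met — identical.
Codon 2: CCG Pro / ACA Thr — nonsynonymous.
Codon 3: GCC Ala / UUU Phe — nonsynonymous.
Codon 4: UGC Cys / UGC Cys — identical.
Codon 5: UUG Leu / UUG Leu — identical.
Codon 6: GCC Ala / GCC Ala — identical.
Codon 7: CUC Leu / CUG Leu — synonymous.
Codon 8: AUC Ile / AUA Ile — synonymous.
Codon 9: AUA Ile / GCC Ala — nonsynonymous.
Nonsynonymous differences: 3.

3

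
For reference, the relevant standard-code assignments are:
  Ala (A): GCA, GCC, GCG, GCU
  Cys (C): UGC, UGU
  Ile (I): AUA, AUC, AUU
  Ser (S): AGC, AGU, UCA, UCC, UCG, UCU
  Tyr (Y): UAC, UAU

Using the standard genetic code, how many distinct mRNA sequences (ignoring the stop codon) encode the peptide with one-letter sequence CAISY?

288

Cys: 2 codons.
Ala: 4 codons.
Ile: 3 codons.
Ser: 6 codons.
Tyr: 2 codons.
2 × 4 × 3 × 6 × 2 = 288.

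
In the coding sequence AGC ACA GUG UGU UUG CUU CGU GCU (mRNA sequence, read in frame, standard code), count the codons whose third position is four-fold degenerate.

5

Codon 1 AGC (Ser): third position 2-fold.
Codon 2 ACA (Thr): third position 4-fold.
Codon 3 GUG (Val): third position 4-fold.
Codon 4 UGU (Cys): third position 2-fold.
Codon 5 UUG (Leu): third position 2-fold.
Codon 6 CUU (Leu): third position 4-fold.
Codon 7 CGU (Arg): third position 4-fold.
Codon 8 GCU (Ala): third position 4-fold.
Four-fold degenerate third positions: 5.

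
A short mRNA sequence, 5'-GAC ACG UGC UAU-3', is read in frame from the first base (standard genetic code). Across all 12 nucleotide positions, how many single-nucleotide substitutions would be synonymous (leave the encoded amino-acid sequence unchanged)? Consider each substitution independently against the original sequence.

Codon 1 (GAC, Asp): 1 synonymous substitution.
Codon 2 (ACG, Thr): 3 synonymous substitutions.
Codon 3 (UGC, Cys): 1 synonymous substitution.
Codon 4 (UAU, Tyr): 1 synonymous substitution.
Total: 1 + 3 + 1 + 1 = 6.

6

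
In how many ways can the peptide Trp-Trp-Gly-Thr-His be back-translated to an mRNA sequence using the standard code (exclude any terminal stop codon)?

32

Trp: 1 codon.
Trp: 1 codon.
Gly: 4 codons.
Thr: 4 codons.
His: 2 codons.
1 × 1 × 4 × 4 × 2 = 32.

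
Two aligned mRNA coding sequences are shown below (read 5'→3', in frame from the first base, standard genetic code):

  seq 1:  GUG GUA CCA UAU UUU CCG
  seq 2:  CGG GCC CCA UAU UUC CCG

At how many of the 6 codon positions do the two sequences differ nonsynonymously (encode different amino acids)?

Codon 1: GUG Val / CGG Arg — nonsynonymous.
Codon 2: GUA Val / GCC Ala — nonsynonymous.
Codon 3: CCA Pro / CCA Pro — identical.
Codon 4: UAU Tyr / UAU Tyr — identical.
Codon 5: UUU Phe / UUC Phe — synonymous.
Codon 6: CCG Pro / CCG Pro — identical.
Nonsynonymous differences: 2.

2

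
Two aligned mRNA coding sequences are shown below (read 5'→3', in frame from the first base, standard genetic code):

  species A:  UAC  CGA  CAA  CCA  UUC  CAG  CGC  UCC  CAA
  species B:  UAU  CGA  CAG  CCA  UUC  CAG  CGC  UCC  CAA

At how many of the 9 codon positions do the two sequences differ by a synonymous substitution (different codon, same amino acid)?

2

Codon 1: UAC Tyr / UAU Tyr — synonymous.
Codon 2: CGA Arg / CGA Arg — identical.
Codon 3: CAA Gln / CAG Gln — synonymous.
Codon 4: CCA Pro / CCA Pro — identical.
Codon 5: UUC Phe / UUC Phe — identical.
Codon 6: CAG Gln / CAG Gln — identical.
Codon 7: CGC Arg / CGC Arg — identical.
Codon 8: UCC Ser / UCC Ser — identical.
Codon 9: CAA Gln / CAA Gln — identical.
Synonymous differences: 2.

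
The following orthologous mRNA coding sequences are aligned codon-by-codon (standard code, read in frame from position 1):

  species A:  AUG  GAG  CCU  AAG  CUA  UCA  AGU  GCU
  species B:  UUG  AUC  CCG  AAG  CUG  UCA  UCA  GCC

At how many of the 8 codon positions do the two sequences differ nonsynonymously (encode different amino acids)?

Codon 1: AUG Met / UUG Leu — nonsynonymous.
Codon 2: GAG Glu / AUC Ile — nonsynonymous.
Codon 3: CCU Pro / CCG Pro — synonymous.
Codon 4: AAG Lys / AAG Lys — identical.
Codon 5: CUA Leu / CUG Leu — synonymous.
Codon 6: UCA Ser / UCA Ser — identical.
Codon 7: AGU Ser / UCA Ser — synonymous.
Codon 8: GCU Ala / GCC Ala — synonymous.
Nonsynonymous differences: 2.

2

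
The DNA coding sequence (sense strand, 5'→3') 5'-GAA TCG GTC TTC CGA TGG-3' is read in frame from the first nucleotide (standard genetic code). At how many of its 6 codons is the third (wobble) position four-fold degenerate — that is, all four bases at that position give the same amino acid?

Codon 1 GAA (Glu): third position 2-fold.
Codon 2 TCG (Ser): third position 4-fold.
Codon 3 GTC (Val): third position 4-fold.
Codon 4 TTC (Phe): third position 2-fold.
Codon 5 CGA (Arg): third position 4-fold.
Codon 6 TGG (Trp): third position 1-fold.
Four-fold degenerate third positions: 3.

3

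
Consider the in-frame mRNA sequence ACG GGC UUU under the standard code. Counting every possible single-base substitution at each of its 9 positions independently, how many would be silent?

7

Codon 1 (ACG, Thr): 3 synonymous substitutions.
Codon 2 (GGC, Gly): 3 synonymous substitutions.
Codon 3 (UUU, Phe): 1 synonymous substitution.
Total: 3 + 3 + 1 = 7.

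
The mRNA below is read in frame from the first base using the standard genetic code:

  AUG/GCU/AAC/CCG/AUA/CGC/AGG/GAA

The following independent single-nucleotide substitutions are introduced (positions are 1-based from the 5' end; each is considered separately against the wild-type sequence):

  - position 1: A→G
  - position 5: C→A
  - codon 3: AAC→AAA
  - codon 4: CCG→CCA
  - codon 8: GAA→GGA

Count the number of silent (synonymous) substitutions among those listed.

Codon 1: AUG (Met) → GUG (Val) — missense.
Codon 2: GCU (Ala) → GAU (Asp) — missense.
Codon 3: AAC (Asn) → AAA (Lys) — missense.
Codon 4: CCG (Pro) → CCA (Pro) — synonymous.
Codon 8: GAA (Glu) → GGA (Gly) — missense.
Synonymous: 1 of 5.

1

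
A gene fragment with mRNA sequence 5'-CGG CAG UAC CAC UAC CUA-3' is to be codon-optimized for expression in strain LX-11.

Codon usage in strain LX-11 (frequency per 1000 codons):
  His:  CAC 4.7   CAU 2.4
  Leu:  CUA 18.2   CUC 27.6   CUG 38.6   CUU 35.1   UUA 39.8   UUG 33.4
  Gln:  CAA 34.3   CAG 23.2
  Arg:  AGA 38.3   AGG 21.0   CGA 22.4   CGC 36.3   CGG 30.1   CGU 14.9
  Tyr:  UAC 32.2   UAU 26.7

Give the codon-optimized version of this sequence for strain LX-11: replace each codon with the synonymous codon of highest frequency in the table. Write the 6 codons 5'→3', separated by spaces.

Codon 1 (Arg): best is AGA at 38.3.
Codon 2 (Gln): best is CAA at 34.3.
Codon 3 (Tyr): best is UAC at 32.2.
Codon 4 (His): best is CAC at 4.7.
Codon 5 (Tyr): best is UAC at 32.2.
Codon 6 (Leu): best is UUA at 39.8.

AGA CAA UAC CAC UAC UUA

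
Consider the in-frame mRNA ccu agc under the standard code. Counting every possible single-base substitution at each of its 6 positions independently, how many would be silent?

Codon 1 (CCU, Pro): 3 synonymous substitutions.
Codon 2 (AGC, Ser): 1 synonymous substitution.
Total: 3 + 1 = 4.

4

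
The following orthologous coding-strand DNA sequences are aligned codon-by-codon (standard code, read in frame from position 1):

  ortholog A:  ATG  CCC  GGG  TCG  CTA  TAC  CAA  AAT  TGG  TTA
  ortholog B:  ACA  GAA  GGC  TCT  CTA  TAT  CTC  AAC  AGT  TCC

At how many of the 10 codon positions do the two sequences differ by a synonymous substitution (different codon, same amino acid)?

4

Codon 1: ATG Met / ACA Thr — nonsynonymous.
Codon 2: CCC Pro / GAA Glu — nonsynonymous.
Codon 3: GGG Gly / GGC Gly — synonymous.
Codon 4: TCG Ser / TCT Ser — synonymous.
Codon 5: CTA Leu / CTA Leu — identical.
Codon 6: TAC Tyr / TAT Tyr — synonymous.
Codon 7: CAA Gln / CTC Leu — nonsynonymous.
Codon 8: AAT Asn / AAC Asn — synonymous.
Codon 9: TGG Trp / AGT Ser — nonsynonymous.
Codon 10: TTA Leu / TCC Ser — nonsynonymous.
Synonymous differences: 4.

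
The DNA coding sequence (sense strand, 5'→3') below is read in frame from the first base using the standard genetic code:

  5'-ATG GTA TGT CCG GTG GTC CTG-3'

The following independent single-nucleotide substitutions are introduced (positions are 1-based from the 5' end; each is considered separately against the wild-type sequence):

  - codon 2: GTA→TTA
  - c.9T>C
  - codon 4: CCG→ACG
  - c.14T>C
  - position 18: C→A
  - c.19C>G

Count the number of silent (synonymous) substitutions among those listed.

2

Codon 2: GTA (Val) → TTA (Leu) — missense.
Codon 3: TGT (Cys) → TGC (Cys) — synonymous.
Codon 4: CCG (Pro) → ACG (Thr) — missense.
Codon 5: GTG (Val) → GCG (Ala) — missense.
Codon 6: GTC (Val) → GTA (Val) — synonymous.
Codon 7: CTG (Leu) → GTG (Val) — missense.
Synonymous: 2 of 6.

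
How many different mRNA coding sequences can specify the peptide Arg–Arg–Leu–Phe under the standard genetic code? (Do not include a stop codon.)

432

Arg: 6 codons.
Arg: 6 codons.
Leu: 6 codons.
Phe: 2 codons.
6 × 6 × 6 × 2 = 432.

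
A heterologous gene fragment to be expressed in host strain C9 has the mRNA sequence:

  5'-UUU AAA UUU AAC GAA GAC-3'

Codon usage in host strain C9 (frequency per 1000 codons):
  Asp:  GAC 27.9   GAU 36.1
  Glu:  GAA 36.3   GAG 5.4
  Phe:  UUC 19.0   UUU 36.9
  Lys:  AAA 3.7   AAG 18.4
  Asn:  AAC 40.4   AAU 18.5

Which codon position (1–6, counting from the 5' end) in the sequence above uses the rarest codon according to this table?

2

Codon 1 UUU (Phe): 36.9 per 1000.
Codon 2 AAA (Lys): 3.7 per 1000.
Codon 3 UUU (Phe): 36.9 per 1000.
Codon 4 AAC (Asn): 40.4 per 1000.
Codon 5 GAA (Glu): 36.3 per 1000.
Codon 6 GAC (Asp): 27.9 per 1000.
Lowest frequency is 3.7 at codon 2.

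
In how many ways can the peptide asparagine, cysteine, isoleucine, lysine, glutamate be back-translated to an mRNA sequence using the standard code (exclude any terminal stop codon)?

Asn: 2 codons.
Cys: 2 codons.
Ile: 3 codons.
Lys: 2 codons.
Glu: 2 codons.
2 × 2 × 3 × 2 × 2 = 48.

48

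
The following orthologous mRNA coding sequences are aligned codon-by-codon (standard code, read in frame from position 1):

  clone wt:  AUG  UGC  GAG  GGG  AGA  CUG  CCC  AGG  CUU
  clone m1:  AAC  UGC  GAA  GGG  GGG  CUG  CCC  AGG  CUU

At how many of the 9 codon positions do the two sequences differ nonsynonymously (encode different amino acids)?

2

Codon 1: AUG Met / AAC Asn — nonsynonymous.
Codon 2: UGC Cys / UGC Cys — identical.
Codon 3: GAG Glu / GAA Glu — synonymous.
Codon 4: GGG Gly / GGG Gly — identical.
Codon 5: AGA Arg / GGG Gly — nonsynonymous.
Codon 6: CUG Leu / CUG Leu — identical.
Codon 7: CCC Pro / CCC Pro — identical.
Codon 8: AGG Arg / AGG Arg — identical.
Codon 9: CUU Leu / CUU Leu — identical.
Nonsynonymous differences: 2.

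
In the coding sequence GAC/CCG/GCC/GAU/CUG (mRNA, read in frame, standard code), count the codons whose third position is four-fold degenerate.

3

Codon 1 GAC (Asp): third position 2-fold.
Codon 2 CCG (Pro): third position 4-fold.
Codon 3 GCC (Ala): third position 4-fold.
Codon 4 GAU (Asp): third position 2-fold.
Codon 5 CUG (Leu): third position 4-fold.
Four-fold degenerate third positions: 3.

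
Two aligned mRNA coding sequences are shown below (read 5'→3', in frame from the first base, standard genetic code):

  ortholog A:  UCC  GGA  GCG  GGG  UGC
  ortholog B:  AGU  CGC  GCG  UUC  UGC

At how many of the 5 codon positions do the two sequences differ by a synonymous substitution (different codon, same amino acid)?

1

Codon 1: UCC Ser / AGU Ser — synonymous.
Codon 2: GGA Gly / CGC Arg — nonsynonymous.
Codon 3: GCG Ala / GCG Ala — identical.
Codon 4: GGG Gly / UUC Phe — nonsynonymous.
Codon 5: UGC Cys / UGC Cys — identical.
Synonymous differences: 1.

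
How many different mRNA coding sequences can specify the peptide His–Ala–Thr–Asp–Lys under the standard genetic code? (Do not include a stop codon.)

His: 2 codons.
Ala: 4 codons.
Thr: 4 codons.
Asp: 2 codons.
Lys: 2 codons.
2 × 4 × 4 × 2 × 2 = 128.

128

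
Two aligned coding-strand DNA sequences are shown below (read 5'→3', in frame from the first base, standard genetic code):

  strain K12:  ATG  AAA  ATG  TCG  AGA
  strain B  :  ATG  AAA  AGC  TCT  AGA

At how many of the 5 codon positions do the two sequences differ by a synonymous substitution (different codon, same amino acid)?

Codon 1: ATG Met / ATG Met — identical.
Codon 2: AAA Lys / AAA Lys — identical.
Codon 3: ATG Met / AGC Ser — nonsynonymous.
Codon 4: TCG Ser / TCT Ser — synonymous.
Codon 5: AGA Arg / AGA Arg — identical.
Synonymous differences: 1.

1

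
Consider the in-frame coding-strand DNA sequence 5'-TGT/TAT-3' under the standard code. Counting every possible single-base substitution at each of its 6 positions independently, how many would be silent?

Codon 1 (TGT, Cys): 1 synonymous substitution.
Codon 2 (TAT, Tyr): 1 synonymous substitution.
Total: 1 + 1 = 2.

2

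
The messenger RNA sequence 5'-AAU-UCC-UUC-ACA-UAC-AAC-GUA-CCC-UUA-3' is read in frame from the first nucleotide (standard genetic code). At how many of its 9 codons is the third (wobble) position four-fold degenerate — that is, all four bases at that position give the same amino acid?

4

Codon 1 AAU (Asn): third position 2-fold.
Codon 2 UCC (Ser): third position 4-fold.
Codon 3 UUC (Phe): third position 2-fold.
Codon 4 ACA (Thr): third position 4-fold.
Codon 5 UAC (Tyr): third position 2-fold.
Codon 6 AAC (Asn): third position 2-fold.
Codon 7 GUA (Val): third position 4-fold.
Codon 8 CCC (Pro): third position 4-fold.
Codon 9 UUA (Leu): third position 2-fold.
Four-fold degenerate third positions: 4.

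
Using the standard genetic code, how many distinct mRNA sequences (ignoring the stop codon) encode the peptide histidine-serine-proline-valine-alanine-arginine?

His: 2 codons.
Ser: 6 codons.
Pro: 4 codons.
Val: 4 codons.
Ala: 4 codons.
Arg: 6 codons.
2 × 6 × 4 × 4 × 4 × 6 = 4608.

4608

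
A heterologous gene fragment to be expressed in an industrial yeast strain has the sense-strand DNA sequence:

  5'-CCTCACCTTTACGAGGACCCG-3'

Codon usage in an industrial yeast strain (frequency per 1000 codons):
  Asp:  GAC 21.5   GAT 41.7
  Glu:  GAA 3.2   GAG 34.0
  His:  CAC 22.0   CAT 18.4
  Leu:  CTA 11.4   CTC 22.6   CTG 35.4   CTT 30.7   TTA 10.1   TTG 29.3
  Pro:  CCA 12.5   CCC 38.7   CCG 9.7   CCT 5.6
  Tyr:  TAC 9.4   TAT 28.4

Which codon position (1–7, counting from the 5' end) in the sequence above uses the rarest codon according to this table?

1

Codon 1 CCT (Pro): 5.6 per 1000.
Codon 2 CAC (His): 22.0 per 1000.
Codon 3 CTT (Leu): 30.7 per 1000.
Codon 4 TAC (Tyr): 9.4 per 1000.
Codon 5 GAG (Glu): 34.0 per 1000.
Codon 6 GAC (Asp): 21.5 per 1000.
Codon 7 CCG (Pro): 9.7 per 1000.
Lowest frequency is 5.6 at codon 1.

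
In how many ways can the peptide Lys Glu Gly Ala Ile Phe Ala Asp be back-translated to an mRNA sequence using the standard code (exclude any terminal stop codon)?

3072

Lys: 2 codons.
Glu: 2 codons.
Gly: 4 codons.
Ala: 4 codons.
Ile: 3 codons.
Phe: 2 codons.
Ala: 4 codons.
Asp: 2 codons.
2 × 2 × 4 × 4 × 3 × 2 × 4 × 2 = 3072.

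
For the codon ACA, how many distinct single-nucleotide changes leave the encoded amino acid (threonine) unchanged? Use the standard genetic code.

3

Position 1: none → 0 synonymous.
Position 2: none → 0 synonymous.
Position 3: ACU, ACC, ACG → 3 synonymous.
Total: 0 + 0 + 3 = 3.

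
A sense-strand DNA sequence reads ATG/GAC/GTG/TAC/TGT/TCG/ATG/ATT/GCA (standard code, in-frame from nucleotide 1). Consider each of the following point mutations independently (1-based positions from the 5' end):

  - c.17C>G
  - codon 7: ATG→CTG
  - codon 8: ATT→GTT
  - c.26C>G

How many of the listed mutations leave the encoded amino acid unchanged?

0

Codon 6: TCG (Ser) → TGG (Trp) — missense.
Codon 7: ATG (Met) → CTG (Leu) — missense.
Codon 8: ATT (Ile) → GTT (Val) — missense.
Codon 9: GCA (Ala) → GGA (Gly) — missense.
Synonymous: 0 of 4.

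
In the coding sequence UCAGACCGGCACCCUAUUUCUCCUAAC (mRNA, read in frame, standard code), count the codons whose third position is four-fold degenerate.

Codon 1 UCA (Ser): third position 4-fold.
Codon 2 GAC (Asp): third position 2-fold.
Codon 3 CGG (Arg): third position 4-fold.
Codon 4 CAC (His): third position 2-fold.
Codon 5 CCU (Pro): third position 4-fold.
Codon 6 AUU (Ile): third position 3-fold.
Codon 7 UCU (Ser): third position 4-fold.
Codon 8 CCU (Pro): third position 4-fold.
Codon 9 AAC (Asn): third position 2-fold.
Four-fold degenerate third positions: 5.

5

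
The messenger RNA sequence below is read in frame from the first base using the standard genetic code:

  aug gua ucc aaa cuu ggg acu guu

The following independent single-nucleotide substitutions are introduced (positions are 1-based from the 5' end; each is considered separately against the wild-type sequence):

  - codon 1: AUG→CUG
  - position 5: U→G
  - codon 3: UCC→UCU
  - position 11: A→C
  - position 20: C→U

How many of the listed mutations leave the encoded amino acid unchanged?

1

Codon 1: AUG (Met) → CUG (Leu) — missense.
Codon 2: GUA (Val) → GGA (Gly) — missense.
Codon 3: UCC (Ser) → UCU (Ser) — synonymous.
Codon 4: AAA (Lys) → ACA (Thr) — missense.
Codon 7: ACU (Thr) → AUU (Ile) — missense.
Synonymous: 1 of 5.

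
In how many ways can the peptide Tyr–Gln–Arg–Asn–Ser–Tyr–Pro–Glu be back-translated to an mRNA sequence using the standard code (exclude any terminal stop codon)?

Tyr: 2 codons.
Gln: 2 codons.
Arg: 6 codons.
Asn: 2 codons.
Ser: 6 codons.
Tyr: 2 codons.
Pro: 4 codons.
Glu: 2 codons.
2 × 2 × 6 × 2 × 6 × 2 × 4 × 2 = 4608.

4608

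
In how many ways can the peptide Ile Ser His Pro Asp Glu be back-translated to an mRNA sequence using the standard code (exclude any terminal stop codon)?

Ile: 3 codons.
Ser: 6 codons.
His: 2 codons.
Pro: 4 codons.
Asp: 2 codons.
Glu: 2 codons.
3 × 6 × 2 × 4 × 2 × 2 = 576.

576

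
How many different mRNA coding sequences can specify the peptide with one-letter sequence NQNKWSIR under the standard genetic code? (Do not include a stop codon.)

Asn: 2 codons.
Gln: 2 codons.
Asn: 2 codons.
Lys: 2 codons.
Trp: 1 codon.
Ser: 6 codons.
Ile: 3 codons.
Arg: 6 codons.
2 × 2 × 2 × 2 × 1 × 6 × 3 × 6 = 1728.

1728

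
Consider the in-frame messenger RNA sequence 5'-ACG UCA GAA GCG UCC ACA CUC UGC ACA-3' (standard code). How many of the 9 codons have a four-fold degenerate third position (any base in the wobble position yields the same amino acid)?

Codon 1 ACG (Thr): third position 4-fold.
Codon 2 UCA (Ser): third position 4-fold.
Codon 3 GAA (Glu): third position 2-fold.
Codon 4 GCG (Ala): third position 4-fold.
Codon 5 UCC (Ser): third position 4-fold.
Codon 6 ACA (Thr): third position 4-fold.
Codon 7 CUC (Leu): third position 4-fold.
Codon 8 UGC (Cys): third position 2-fold.
Codon 9 ACA (Thr): third position 4-fold.
Four-fold degenerate third positions: 7.

7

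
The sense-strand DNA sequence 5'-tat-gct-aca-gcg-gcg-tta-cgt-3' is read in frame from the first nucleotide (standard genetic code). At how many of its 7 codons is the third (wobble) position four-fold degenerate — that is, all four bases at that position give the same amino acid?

5

Codon 1 TAT (Tyr): third position 2-fold.
Codon 2 GCT (Ala): third position 4-fold.
Codon 3 ACA (Thr): third position 4-fold.
Codon 4 GCG (Ala): third position 4-fold.
Codon 5 GCG (Ala): third position 4-fold.
Codon 6 TTA (Leu): third position 2-fold.
Codon 7 CGT (Arg): third position 4-fold.
Four-fold degenerate third positions: 5.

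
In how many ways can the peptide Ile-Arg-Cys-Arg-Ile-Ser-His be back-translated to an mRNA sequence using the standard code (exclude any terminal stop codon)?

7776

Ile: 3 codons.
Arg: 6 codons.
Cys: 2 codons.
Arg: 6 codons.
Ile: 3 codons.
Ser: 6 codons.
His: 2 codons.
3 × 6 × 2 × 6 × 3 × 6 × 2 = 7776.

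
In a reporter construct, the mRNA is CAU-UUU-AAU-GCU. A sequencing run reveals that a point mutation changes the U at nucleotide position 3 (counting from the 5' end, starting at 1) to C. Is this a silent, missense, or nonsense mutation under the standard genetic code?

silent

Position 3 falls in codon 1: CAU → His.
After the substitution the codon is CAC → His.
Both encode His, so the change is synonymous.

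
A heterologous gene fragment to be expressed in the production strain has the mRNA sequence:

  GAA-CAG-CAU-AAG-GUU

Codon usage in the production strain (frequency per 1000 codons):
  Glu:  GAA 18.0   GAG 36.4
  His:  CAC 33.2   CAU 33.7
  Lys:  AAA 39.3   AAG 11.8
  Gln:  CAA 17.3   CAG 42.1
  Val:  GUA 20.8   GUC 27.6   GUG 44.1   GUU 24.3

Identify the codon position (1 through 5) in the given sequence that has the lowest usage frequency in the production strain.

4

Codon 1 GAA (Glu): 18.0 per 1000.
Codon 2 CAG (Gln): 42.1 per 1000.
Codon 3 CAU (His): 33.7 per 1000.
Codon 4 AAG (Lys): 11.8 per 1000.
Codon 5 GUU (Val): 24.3 per 1000.
Lowest frequency is 11.8 at codon 4.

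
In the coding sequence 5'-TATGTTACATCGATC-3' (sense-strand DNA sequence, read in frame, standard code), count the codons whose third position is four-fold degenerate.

Codon 1 TAT (Tyr): third position 2-fold.
Codon 2 GTT (Val): third position 4-fold.
Codon 3 ACA (Thr): third position 4-fold.
Codon 4 TCG (Ser): third position 4-fold.
Codon 5 ATC (Ile): third position 3-fold.
Four-fold degenerate third positions: 3.

3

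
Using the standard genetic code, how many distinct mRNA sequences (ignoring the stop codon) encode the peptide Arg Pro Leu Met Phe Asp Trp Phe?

1152

Arg: 6 codons.
Pro: 4 codons.
Leu: 6 codons.
Met: 1 codon.
Phe: 2 codons.
Asp: 2 codons.
Trp: 1 codon.
Phe: 2 codons.
6 × 4 × 6 × 1 × 2 × 2 × 1 × 2 = 1152.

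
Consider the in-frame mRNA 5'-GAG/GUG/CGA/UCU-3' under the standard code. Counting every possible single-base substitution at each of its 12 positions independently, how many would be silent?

11

Codon 1 (GAG, Glu): 1 synonymous substitution.
Codon 2 (GUG, Val): 3 synonymous substitutions.
Codon 3 (CGA, Arg): 4 synonymous substitutions.
Codon 4 (UCU, Ser): 3 synonymous substitutions.
Total: 1 + 3 + 4 + 3 = 11.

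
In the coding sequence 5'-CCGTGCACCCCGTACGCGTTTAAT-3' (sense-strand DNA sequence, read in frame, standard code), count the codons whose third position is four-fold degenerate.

4

Codon 1 CCG (Pro): third position 4-fold.
Codon 2 TGC (Cys): third position 2-fold.
Codon 3 ACC (Thr): third position 4-fold.
Codon 4 CCG (Pro): third position 4-fold.
Codon 5 TAC (Tyr): third position 2-fold.
Codon 6 GCG (Ala): third position 4-fold.
Codon 7 TTT (Phe): third position 2-fold.
Codon 8 AAT (Asn): third position 2-fold.
Four-fold degenerate third positions: 4.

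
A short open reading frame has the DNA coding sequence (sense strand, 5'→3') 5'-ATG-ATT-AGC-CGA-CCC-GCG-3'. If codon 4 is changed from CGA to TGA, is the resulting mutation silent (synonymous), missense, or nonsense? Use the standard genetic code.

nonsense

Position 10 falls in codon 4: CGA → Arg.
After the substitution the codon is TGA → Stop.
The new codon is a stop codon, so this is a nonsense mutation.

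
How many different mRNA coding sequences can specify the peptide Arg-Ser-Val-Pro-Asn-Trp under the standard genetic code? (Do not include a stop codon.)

Arg: 6 codons.
Ser: 6 codons.
Val: 4 codons.
Pro: 4 codons.
Asn: 2 codons.
Trp: 1 codon.
6 × 6 × 4 × 4 × 2 × 1 = 1152.

1152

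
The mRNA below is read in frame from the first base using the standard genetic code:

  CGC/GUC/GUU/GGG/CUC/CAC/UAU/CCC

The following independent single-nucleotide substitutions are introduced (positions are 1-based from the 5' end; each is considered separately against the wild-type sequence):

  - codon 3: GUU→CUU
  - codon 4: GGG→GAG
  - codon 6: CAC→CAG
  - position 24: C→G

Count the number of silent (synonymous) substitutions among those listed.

1

Codon 3: GUU (Val) → CUU (Leu) — missense.
Codon 4: GGG (Gly) → GAG (Glu) — missense.
Codon 6: CAC (His) → CAG (Gln) — missense.
Codon 8: CCC (Pro) → CCG (Pro) — synonymous.
Synonymous: 1 of 4.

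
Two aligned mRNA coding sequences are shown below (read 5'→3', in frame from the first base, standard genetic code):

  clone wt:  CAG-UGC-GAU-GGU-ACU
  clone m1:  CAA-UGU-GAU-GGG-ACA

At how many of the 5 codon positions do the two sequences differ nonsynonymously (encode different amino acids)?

0

Codon 1: CAG Gln / CAA Gln — synonymous.
Codon 2: UGC Cys / UGU Cys — synonymous.
Codon 3: GAU Asp / GAU Asp — identical.
Codon 4: GGU Gly / GGG Gly — synonymous.
Codon 5: ACU Thr / ACA Thr — synonymous.
Nonsynonymous differences: 0.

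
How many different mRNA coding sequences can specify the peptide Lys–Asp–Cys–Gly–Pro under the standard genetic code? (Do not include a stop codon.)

128

Lys: 2 codons.
Asp: 2 codons.
Cys: 2 codons.
Gly: 4 codons.
Pro: 4 codons.
2 × 2 × 2 × 4 × 4 = 128.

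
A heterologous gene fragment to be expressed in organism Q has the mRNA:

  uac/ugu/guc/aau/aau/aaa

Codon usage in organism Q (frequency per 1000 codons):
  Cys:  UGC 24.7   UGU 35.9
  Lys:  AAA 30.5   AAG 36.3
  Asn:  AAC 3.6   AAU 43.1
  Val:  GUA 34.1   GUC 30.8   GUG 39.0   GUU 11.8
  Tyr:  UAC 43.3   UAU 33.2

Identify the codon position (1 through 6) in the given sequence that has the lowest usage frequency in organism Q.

6

Codon 1 UAC (Tyr): 43.3 per 1000.
Codon 2 UGU (Cys): 35.9 per 1000.
Codon 3 GUC (Val): 30.8 per 1000.
Codon 4 AAU (Asn): 43.1 per 1000.
Codon 5 AAU (Asn): 43.1 per 1000.
Codon 6 AAA (Lys): 30.5 per 1000.
Lowest frequency is 30.5 at codon 6.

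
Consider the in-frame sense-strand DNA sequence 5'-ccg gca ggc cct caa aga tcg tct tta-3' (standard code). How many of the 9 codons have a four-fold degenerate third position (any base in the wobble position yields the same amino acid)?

6

Codon 1 CCG (Pro): third position 4-fold.
Codon 2 GCA (Ala): third position 4-fold.
Codon 3 GGC (Gly): third position 4-fold.
Codon 4 CCT (Pro): third position 4-fold.
Codon 5 CAA (Gln): third position 2-fold.
Codon 6 AGA (Arg): third position 2-fold.
Codon 7 TCG (Ser): third position 4-fold.
Codon 8 TCT (Ser): third position 4-fold.
Codon 9 TTA (Leu): third position 2-fold.
Four-fold degenerate third positions: 6.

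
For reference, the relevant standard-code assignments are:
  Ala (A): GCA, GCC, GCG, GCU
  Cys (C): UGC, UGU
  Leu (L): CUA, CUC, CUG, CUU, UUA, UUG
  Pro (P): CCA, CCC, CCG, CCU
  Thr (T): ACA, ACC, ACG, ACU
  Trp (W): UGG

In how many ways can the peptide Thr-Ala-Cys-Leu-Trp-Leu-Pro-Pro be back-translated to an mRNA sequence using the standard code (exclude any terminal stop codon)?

Thr: 4 codons.
Ala: 4 codons.
Cys: 2 codons.
Leu: 6 codons.
Trp: 1 codon.
Leu: 6 codons.
Pro: 4 codons.
Pro: 4 codons.
4 × 4 × 2 × 6 × 1 × 6 × 4 × 4 = 18432.

18432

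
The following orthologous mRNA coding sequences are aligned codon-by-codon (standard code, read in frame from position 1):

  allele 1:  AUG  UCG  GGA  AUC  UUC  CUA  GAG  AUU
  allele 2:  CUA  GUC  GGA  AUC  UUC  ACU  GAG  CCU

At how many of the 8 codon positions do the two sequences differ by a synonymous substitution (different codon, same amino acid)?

0

Codon 1: AUG Met / CUA Leu — nonsynonymous.
Codon 2: UCG Ser / GUC Val — nonsynonymous.
Codon 3: GGA Gly / GGA Gly — identical.
Codon 4: AUC Ile / AUC Ile — identical.
Codon 5: UUC Phe / UUC Phe — identical.
Codon 6: CUA Leu / ACU Thr — nonsynonymous.
Codon 7: GAG Glu / GAG Glu — identical.
Codon 8: AUU Ile / CCU Pro — nonsynonymous.
Synonymous differences: 0.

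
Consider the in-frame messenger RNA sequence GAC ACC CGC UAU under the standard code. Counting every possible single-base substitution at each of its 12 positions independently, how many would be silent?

8

Codon 1 (GAC, Asp): 1 synonymous substitution.
Codon 2 (ACC, Thr): 3 synonymous substitutions.
Codon 3 (CGC, Arg): 3 synonymous substitutions.
Codon 4 (UAU, Tyr): 1 synonymous substitution.
Total: 1 + 3 + 3 + 1 = 8.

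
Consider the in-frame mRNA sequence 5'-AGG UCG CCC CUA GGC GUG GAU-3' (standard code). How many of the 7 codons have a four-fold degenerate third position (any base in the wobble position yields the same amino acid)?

5

Codon 1 AGG (Arg): third position 2-fold.
Codon 2 UCG (Ser): third position 4-fold.
Codon 3 CCC (Pro): third position 4-fold.
Codon 4 CUA (Leu): third position 4-fold.
Codon 5 GGC (Gly): third position 4-fold.
Codon 6 GUG (Val): third position 4-fold.
Codon 7 GAU (Asp): third position 2-fold.
Four-fold degenerate third positions: 5.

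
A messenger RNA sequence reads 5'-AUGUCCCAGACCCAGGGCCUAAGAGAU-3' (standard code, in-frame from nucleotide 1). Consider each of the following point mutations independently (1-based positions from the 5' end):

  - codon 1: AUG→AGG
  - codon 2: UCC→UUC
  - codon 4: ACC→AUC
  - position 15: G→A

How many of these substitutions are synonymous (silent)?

Codon 1: AUG (Met) → AGG (Arg) — missense.
Codon 2: UCC (Ser) → UUC (Phe) — missense.
Codon 4: ACC (Thr) → AUC (Ile) — missense.
Codon 5: CAG (Gln) → CAA (Gln) — synonymous.
Synonymous: 1 of 4.

1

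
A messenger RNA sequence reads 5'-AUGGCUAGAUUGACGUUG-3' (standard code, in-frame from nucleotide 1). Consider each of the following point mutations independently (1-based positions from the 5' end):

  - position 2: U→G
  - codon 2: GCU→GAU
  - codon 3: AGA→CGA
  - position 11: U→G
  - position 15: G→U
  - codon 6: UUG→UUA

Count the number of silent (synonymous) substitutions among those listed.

Codon 1: AUG (Met) → AGG (Arg) — missense.
Codon 2: GCU (Ala) → GAU (Asp) — missense.
Codon 3: AGA (Arg) → CGA (Arg) — synonymous.
Codon 4: UUG (Leu) → UGG (Trp) — missense.
Codon 5: ACG (Thr) → ACU (Thr) — synonymous.
Codon 6: UUG (Leu) → UUA (Leu) — synonymous.
Synonymous: 3 of 6.

3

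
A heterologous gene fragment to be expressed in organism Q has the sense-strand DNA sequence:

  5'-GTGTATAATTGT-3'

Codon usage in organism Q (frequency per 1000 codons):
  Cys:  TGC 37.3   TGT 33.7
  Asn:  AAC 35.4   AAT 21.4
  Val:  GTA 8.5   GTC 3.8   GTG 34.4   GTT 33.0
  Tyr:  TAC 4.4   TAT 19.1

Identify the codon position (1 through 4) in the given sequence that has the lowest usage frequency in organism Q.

2

Codon 1 GTG (Val): 34.4 per 1000.
Codon 2 TAT (Tyr): 19.1 per 1000.
Codon 3 AAT (Asn): 21.4 per 1000.
Codon 4 TGT (Cys): 33.7 per 1000.
Lowest frequency is 19.1 at codon 2.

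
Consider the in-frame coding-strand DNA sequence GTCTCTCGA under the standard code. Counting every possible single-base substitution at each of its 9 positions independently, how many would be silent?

10

Codon 1 (GTC, Val): 3 synonymous substitutions.
Codon 2 (TCT, Ser): 3 synonymous substitutions.
Codon 3 (CGA, Arg): 4 synonymous substitutions.
Total: 3 + 3 + 4 = 10.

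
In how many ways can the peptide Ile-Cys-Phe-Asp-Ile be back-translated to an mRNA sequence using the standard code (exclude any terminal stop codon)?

72

Ile: 3 codons.
Cys: 2 codons.
Phe: 2 codons.
Asp: 2 codons.
Ile: 3 codons.
3 × 2 × 2 × 2 × 3 = 72.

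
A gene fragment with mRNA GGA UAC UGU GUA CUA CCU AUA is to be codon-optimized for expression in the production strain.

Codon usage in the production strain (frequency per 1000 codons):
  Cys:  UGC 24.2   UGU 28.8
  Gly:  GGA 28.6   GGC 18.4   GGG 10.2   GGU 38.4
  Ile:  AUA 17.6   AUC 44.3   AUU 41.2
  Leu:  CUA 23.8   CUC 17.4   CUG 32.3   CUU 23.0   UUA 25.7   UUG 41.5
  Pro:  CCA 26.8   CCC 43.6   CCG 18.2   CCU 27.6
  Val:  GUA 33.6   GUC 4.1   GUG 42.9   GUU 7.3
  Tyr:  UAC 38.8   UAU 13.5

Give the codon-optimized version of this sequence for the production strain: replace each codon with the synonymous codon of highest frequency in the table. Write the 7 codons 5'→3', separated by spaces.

Codon 1 (Gly): best is GGU at 38.4.
Codon 2 (Tyr): best is UAC at 38.8.
Codon 3 (Cys): best is UGU at 28.8.
Codon 4 (Val): best is GUG at 42.9.
Codon 5 (Leu): best is UUG at 41.5.
Codon 6 (Pro): best is CCC at 43.6.
Codon 7 (Ile): best is AUC at 44.3.

GGU UAC UGU GUG UUG CCC AUC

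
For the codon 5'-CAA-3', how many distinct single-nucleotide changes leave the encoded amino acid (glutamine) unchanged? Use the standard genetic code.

1

Position 1: none → 0 synonymous.
Position 2: none → 0 synonymous.
Position 3: CAG → 1 synonymous.
Total: 0 + 0 + 1 = 1.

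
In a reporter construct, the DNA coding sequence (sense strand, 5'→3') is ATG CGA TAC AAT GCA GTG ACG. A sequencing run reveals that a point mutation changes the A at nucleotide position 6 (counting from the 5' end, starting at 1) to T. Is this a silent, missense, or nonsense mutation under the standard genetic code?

silent

Position 6 falls in codon 2: CGA → Arg.
After the substitution the codon is CGT → Arg.
Both encode Arg, so the change is synonymous.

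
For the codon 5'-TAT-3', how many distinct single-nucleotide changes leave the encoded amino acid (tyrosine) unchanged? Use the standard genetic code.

1

Position 1: none → 0 synonymous.
Position 2: none → 0 synonymous.
Position 3: TAC → 1 synonymous.
Total: 0 + 0 + 1 = 1.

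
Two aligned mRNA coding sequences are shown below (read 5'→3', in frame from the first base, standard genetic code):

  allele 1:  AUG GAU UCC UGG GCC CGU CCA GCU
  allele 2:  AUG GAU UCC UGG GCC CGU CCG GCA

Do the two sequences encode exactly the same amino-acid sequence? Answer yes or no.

Codon 1: AUG Met / AUG Met — identical.
Codon 2: GAU Asp / GAU Asp — identical.
Codon 3: UCC Ser / UCC Ser — identical.
Codon 4: UGG Trp / UGG Trp — identical.
Codon 5: GCC Ala / GCC Ala — identical.
Codon 6: CGU Arg / CGU Arg — identical.
Codon 7: CCA Pro / CCG Pro — synonymous.
Codon 8: GCU Ala / GCA Ala — synonymous.
Nonsynonymous differences: 0 → same protein.

yes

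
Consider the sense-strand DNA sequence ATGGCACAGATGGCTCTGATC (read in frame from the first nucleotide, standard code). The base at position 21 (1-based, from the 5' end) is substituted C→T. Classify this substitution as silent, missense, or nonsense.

Position 21 falls in codon 7: ATC → Ile.
After the substitution the codon is ATT → Ile.
Both encode Ile, so the change is synonymous.

silent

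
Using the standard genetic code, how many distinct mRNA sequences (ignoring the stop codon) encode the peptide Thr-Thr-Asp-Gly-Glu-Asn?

512

Thr: 4 codons.
Thr: 4 codons.
Asp: 2 codons.
Gly: 4 codons.
Glu: 2 codons.
Asn: 2 codons.
4 × 4 × 2 × 4 × 2 × 2 = 512.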